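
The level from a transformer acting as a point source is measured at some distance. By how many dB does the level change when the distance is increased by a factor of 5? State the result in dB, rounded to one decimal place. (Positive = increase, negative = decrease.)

-14.0 dB

With spherical spreading the level changes by −20·log₁₀(r₂/r₁).
ΔL = −20·log₁₀(5) = -13.98 dB.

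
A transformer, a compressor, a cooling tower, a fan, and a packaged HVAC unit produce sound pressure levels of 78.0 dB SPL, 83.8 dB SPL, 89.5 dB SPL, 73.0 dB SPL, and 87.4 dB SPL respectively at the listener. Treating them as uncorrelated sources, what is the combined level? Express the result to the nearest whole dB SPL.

92 dB SPL

Incoherent sources combine by intensity addition: L_total = 10·log₁₀(Σ 10^(L_i/10)).
Σ 10^(L/10) = 10^(78.0/10) + 10^(83.8/10) + 10^(89.5/10) + 10^(73.0/10) + 10^(87.4/10) = 1.764e+09.
L_total = 10·log₁₀(1.764e+09) = 92.46 dB SPL.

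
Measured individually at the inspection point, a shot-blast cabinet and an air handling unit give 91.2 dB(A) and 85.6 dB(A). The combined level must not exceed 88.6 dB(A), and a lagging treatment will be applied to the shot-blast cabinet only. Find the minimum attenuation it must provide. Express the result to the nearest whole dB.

6 dB

Fixed contribution from the other source: Σ 10^(L/10) = 10^(85.6/10) = 3.631e+08 (85.60 dB(A)).
To meet 88.6 dB(A) overall, the treated shot-blast cabinet may contribute at most 10^(88.6/10) − 3.631e+08 = 3.614e+08, i.e. 85.58 dB(A).
Required insertion loss = 91.2 − 85.58 = 5.62 dB.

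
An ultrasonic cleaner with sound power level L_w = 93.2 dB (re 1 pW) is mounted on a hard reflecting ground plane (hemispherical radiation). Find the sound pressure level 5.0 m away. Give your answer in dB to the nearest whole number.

71 dB

Free-field hemispherical radiation: L_p = L_w − 10·log₁₀(2π·r²), r = 5.0 m.
2π·r² = 157.1 m², 10·log₁₀ of that is 21.961 dB.
L_p = 93.2 − 21.961 = 71.24 dB.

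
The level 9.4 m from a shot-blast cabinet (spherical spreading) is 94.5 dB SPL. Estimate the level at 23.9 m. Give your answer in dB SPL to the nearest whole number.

Point-source attenuation: ΔL = 20·log₁₀(r₂/r₁) = 20·log₁₀(23.9/9.4) = 8.105 dB.
L₂ = 94.5 − 20·log₁₀(23.9/9.4) = 94.5 − 8.105 = 86.39 dB SPL.

86 dB SPL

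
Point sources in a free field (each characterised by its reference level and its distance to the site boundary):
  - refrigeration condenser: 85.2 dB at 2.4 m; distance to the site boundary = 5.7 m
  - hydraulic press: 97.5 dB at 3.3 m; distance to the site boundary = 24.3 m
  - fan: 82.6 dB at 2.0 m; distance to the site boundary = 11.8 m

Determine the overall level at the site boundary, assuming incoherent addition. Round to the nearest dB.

Apply inverse-square spreading to bring every level to the receiver, then sum 10^(L/10).
refrigeration condenser: 85.2 − 20·log₁₀(5.7/2.4) = 85.2 − 7.51 = 77.69 dB.
hydraulic press: 97.5 − 20·log₁₀(24.3/3.3) = 97.5 − 17.34 = 80.16 dB.
fan: 82.6 − 20·log₁₀(11.8/2.0) = 82.6 − 15.42 = 67.18 dB.
Σ 10^(L/10) = 1.676e+08 → L_total = 10·log₁₀(1.676e+08) = 82.24 dB.

82 dB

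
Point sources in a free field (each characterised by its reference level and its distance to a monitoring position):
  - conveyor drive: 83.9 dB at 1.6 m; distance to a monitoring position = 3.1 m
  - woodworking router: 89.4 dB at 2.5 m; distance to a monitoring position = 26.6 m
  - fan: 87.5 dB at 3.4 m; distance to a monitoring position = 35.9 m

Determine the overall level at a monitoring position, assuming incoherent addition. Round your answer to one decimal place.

78.9 dB

First find each source's level at the receiver (point-source: −20·log₁₀(r/r_ref)), then combine on an intensity basis.
conveyor drive: 83.9 − 20·log₁₀(3.1/1.6) = 83.9 − 5.74 = 78.16 dB.
woodworking router: 89.4 − 20·log₁₀(26.6/2.5) = 89.4 − 20.54 = 68.86 dB.
fan: 87.5 − 20·log₁₀(35.9/3.4) = 87.5 − 20.47 = 67.03 dB.
Σ 10^(L/10) = 7.813e+07 → L_total = 10·log₁₀(7.813e+07) = 78.93 dB.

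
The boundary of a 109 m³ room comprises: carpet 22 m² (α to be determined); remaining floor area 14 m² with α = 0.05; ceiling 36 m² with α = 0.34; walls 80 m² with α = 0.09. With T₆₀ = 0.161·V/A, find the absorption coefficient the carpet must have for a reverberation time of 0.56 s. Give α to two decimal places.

0.51

From T₆₀ = 0.161·V/A, the target T₆₀ = 0.56 s needs A = 0.161·109/0.56 = 31.34 m².
Absorption from the other surfaces = 14·0.05 + 36·0.34 + 80·0.09 = 20.14 m², so the carpet must supply 11.20 m² over 22 m².
α = 11.20/22 = 0.509.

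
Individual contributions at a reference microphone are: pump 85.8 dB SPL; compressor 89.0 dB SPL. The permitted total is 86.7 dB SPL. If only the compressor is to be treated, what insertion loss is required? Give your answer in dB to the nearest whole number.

The untreated sources together contribute 10^(85.8/10) = 3.802e+08, i.e. 85.80 dB SPL.
To meet 86.7 dB SPL overall, the treated compressor may contribute at most 10^(86.7/10) − 3.802e+08 = 8.755e+07, i.e. 79.42 dB SPL.
Required insertion loss = 89.0 − 79.42 = 9.58 dB.

10 dB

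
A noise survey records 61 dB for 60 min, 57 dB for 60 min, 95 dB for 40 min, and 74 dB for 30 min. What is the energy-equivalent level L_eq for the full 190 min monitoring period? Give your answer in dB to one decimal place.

The energy average is taken in the linear domain: L_eq = 10·log₁₀[(Σ tᵢ·10^(Lᵢ/10))/T], T = 190 min.
Σ tᵢ·10^(Lᵢ/10) = 60·10^(61/10) + 60·10^(57/10) + 40·10^(95/10) + 30·10^(74/10) = 1.274e+11.
L_eq = 10·log₁₀(1.274e+11/190) = 88.26 dB.

88.3 dB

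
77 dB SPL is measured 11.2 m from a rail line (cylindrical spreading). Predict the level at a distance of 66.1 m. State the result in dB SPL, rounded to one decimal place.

For a line source, L₂ = L₁ − 10·log₁₀(r₂/r₁).
L₂ = 77 − 10·log₁₀(66.1/11.2) = 77 − 7.710 = 69.29 dB SPL.

69.3 dB SPL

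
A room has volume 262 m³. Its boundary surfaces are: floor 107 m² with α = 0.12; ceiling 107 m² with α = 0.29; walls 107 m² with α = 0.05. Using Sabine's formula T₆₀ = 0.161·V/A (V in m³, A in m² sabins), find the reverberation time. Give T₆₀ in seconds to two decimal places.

0.86 s

Summing Sᵢαᵢ: 107·0.12 + 107·0.29 + 107·0.05 = 49.22 m².
T₆₀ = 0.161 × 262 / 49.22 = 0.857 s.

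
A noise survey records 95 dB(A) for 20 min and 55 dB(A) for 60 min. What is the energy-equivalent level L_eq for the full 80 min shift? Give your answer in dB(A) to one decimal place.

L_eq = 10·log₁₀[(1/T)·Σ tᵢ·10^(Lᵢ/10)] with T = 80 min.
Σ tᵢ·10^(Lᵢ/10) = 20·10^(95/10) + 60·10^(55/10) = 6.326e+10.
L_eq = 10·log₁₀(6.326e+10/80) = 88.98 dB(A).

89.0 dB(A)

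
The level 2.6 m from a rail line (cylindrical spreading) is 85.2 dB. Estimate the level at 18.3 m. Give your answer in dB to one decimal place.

76.7 dB

Cylindrical spreading from a line source gives a 10·log₁₀(r₂/r₁) drop.
L₂ = 85.2 − 10·log₁₀(18.3/2.6) = 85.2 − 8.475 = 76.73 dB.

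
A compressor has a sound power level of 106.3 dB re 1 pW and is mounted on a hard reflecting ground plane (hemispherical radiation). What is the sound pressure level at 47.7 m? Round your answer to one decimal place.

Free-field hemispherical radiation: L_p = L_w − 10·log₁₀(2π·r²), r = 47.7 m.
2π·r² = 1.43e+04 m², 10·log₁₀ of that is 41.552 dB.
L_p = 106.3 − 41.552 = 64.75 dB.

64.7 dB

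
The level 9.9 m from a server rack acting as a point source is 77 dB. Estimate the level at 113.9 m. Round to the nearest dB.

Spherical spreading from a point source gives a 20·log₁₀(r₂/r₁) drop.
L₂ = 77 − 20·log₁₀(113.9/9.9) = 77 − 21.218 = 55.78 dB.

56 dB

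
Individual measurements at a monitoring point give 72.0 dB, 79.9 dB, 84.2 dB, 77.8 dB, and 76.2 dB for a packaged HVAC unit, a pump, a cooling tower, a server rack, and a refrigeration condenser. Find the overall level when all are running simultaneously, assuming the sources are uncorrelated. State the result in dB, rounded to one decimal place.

Incoherent sources combine by intensity addition: L_total = 10·log₁₀(Σ 10^(L_i/10)).
Σ 10^(L/10) = 10^(72.0/10) + 10^(79.9/10) + 10^(84.2/10) + 10^(77.8/10) + 10^(76.2/10) = 4.785e+08.
L_total = 10·log₁₀(4.785e+08) = 86.80 dB.

86.8 dB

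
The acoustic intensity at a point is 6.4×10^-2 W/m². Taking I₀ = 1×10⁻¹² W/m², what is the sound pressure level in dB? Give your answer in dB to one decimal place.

L = 10·log₁₀(I/I₀) = 10·log₁₀(6.4×10^-2/10⁻¹²) = 10·log₁₀(6.4×10^10).
L = 10·(0.8062 + 10) = 108.06 dB.

108.1 dB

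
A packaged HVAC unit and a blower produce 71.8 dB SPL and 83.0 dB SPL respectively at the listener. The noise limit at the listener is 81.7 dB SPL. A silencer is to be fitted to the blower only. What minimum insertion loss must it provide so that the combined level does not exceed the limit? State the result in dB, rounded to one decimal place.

The untreated sources together contribute 10^(71.8/10) = 1.514e+07, i.e. 71.80 dB SPL.
The limit corresponds to 10^(81.7/10) = 1.479e+08; subtracting the fixed part leaves 1.328e+08 for the blower, i.e. 81.23 dB SPL.
So the blower must be reduced from 83.0 to 81.23 dB SPL: IL = 1.77 dB.

1.8 dB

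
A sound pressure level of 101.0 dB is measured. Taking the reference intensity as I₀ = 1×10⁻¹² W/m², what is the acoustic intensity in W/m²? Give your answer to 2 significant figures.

L = 10·log₁₀(I/I₀) ⇒ I = I₀·10^(L/10) = 10⁻¹² × 10^10.10.

0.013 W/m²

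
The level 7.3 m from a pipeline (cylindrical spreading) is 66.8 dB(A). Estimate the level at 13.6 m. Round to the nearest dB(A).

Line-source attenuation: ΔL = 10·log₁₀(r₂/r₁) = 10·log₁₀(13.6/7.3) = 2.702 dB.
L₂ = 66.8 − 10·log₁₀(13.6/7.3) = 66.8 − 2.702 = 64.10 dB(A).

64 dB(A)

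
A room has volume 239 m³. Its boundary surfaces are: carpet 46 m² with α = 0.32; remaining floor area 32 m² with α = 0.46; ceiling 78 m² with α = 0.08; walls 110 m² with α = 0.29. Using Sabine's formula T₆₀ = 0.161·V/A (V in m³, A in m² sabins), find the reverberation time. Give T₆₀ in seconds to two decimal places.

0.57 s

Summing Sᵢαᵢ: 46·0.32 + 32·0.46 + 78·0.08 + 110·0.29 = 67.58 m².
T₆₀ = 0.161·V/A = 0.161·239/67.58 = 0.569 s.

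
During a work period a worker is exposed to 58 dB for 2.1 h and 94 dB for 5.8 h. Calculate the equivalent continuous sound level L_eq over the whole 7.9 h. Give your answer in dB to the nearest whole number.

The energy average is taken in the linear domain: L_eq = 10·log₁₀[(Σ tᵢ·10^(Lᵢ/10))/T], T = 7.9 h.
Σ tᵢ·10^(Lᵢ/10) = 2.1·10^(58/10) + 5.8·10^(94/10) = 1.457e+10.
L_eq = 10·log₁₀(1.457e+10/7.9) = 92.66 dB.

93 dB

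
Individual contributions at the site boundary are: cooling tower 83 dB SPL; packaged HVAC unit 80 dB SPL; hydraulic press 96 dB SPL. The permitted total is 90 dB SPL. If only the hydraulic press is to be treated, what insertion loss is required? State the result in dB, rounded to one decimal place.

7.5 dB

Everything except the hydraulic press sums to 10^(83/10) + 10^(80/10) = 2.995e+08 in linear terms, 84.76 dB SPL.
To meet 90 dB SPL overall, the treated hydraulic press may contribute at most 10^(90/10) − 2.995e+08 = 7.005e+08, i.e. 88.45 dB SPL.
Required insertion loss = 96 − 88.45 = 7.55 dB.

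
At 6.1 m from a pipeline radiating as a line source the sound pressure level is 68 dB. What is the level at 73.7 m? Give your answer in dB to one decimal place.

Line-source attenuation: ΔL = 10·log₁₀(r₂/r₁) = 10·log₁₀(73.7/6.1) = 10.821 dB.
L₂ = 68 − 10·log₁₀(73.7/6.1) = 68 − 10.821 = 57.18 dB.

57.2 dB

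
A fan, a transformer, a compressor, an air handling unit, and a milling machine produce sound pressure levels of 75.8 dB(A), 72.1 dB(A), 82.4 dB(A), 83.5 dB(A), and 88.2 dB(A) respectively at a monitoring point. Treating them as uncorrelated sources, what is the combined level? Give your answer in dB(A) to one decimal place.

90.5 dB(A)

Incoherent sources combine by intensity addition: L_total = 10·log₁₀(Σ 10^(L_i/10)).
Σ 10^(L/10) = 10^(75.8/10) + 10^(72.1/10) + 10^(82.4/10) + 10^(83.5/10) + 10^(88.2/10) = 1.113e+09.
L_total = 10·log₁₀(1.113e+09) = 90.46 dB(A).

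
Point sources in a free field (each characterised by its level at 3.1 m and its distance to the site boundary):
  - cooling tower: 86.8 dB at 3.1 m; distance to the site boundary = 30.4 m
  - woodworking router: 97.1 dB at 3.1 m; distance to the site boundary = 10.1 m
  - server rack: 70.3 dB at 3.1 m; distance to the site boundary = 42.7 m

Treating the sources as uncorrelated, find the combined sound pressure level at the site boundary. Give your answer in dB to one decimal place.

86.9 dB

Propagate each source to the receiver with L = L_ref − 20·log₁₀(r/r_ref), then add intensities.
cooling tower: 86.8 − 20·log₁₀(30.4/3.1) = 86.8 − 19.83 = 66.97 dB.
woodworking router: 97.1 − 20·log₁₀(10.1/3.1) = 97.1 − 10.26 = 86.84 dB.
server rack: 70.3 − 20·log₁₀(42.7/3.1) = 70.3 − 22.78 = 47.52 dB.
Σ 10^(L/10) = 4.882e+08 → L_total = 10·log₁₀(4.882e+08) = 86.89 dB.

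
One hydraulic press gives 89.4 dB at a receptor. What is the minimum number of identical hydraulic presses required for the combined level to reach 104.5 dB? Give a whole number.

N identical sources give L₁ + 10·log₁₀ N, so require 10·log₁₀ N ≥ 104.5 − 89.4 = 15.1 dB.
N ≥ 10^(15.1/10) = 32.359, so N = 33.

33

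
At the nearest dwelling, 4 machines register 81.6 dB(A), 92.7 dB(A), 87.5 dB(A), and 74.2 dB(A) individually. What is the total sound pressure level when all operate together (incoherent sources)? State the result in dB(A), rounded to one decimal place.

94.1 dB(A)

Incoherent sources combine by intensity addition: L_total = 10·log₁₀(Σ 10^(L_i/10)).
Σ 10^(L/10) = 10^(81.6/10) + 10^(92.7/10) + 10^(87.5/10) + 10^(74.2/10) = 2.595e+09.
L_total = 10·log₁₀(2.595e+09) = 94.14 dB(A).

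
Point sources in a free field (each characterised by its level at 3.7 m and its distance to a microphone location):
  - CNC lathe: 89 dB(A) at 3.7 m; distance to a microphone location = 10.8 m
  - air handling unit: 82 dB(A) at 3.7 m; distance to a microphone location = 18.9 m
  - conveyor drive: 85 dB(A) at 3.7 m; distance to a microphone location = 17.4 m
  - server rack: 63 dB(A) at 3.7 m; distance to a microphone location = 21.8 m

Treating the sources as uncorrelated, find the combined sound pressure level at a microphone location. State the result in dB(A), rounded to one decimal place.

80.6 dB(A)

Propagate each source to the receiver with L = L_ref − 20·log₁₀(r/r_ref), then add intensities.
CNC lathe: 89 − 20·log₁₀(10.8/3.7) = 89 − 9.30 = 79.70 dB(A).
air handling unit: 82 − 20·log₁₀(18.9/3.7) = 82 − 14.17 = 67.83 dB(A).
conveyor drive: 85 − 20·log₁₀(17.4/3.7) = 85 − 13.45 = 71.55 dB(A).
server rack: 63 − 20·log₁₀(21.8/3.7) = 63 − 15.41 = 47.59 dB(A).
Σ 10^(L/10) = 1.137e+08 → L_total = 10·log₁₀(1.137e+08) = 80.56 dB(A).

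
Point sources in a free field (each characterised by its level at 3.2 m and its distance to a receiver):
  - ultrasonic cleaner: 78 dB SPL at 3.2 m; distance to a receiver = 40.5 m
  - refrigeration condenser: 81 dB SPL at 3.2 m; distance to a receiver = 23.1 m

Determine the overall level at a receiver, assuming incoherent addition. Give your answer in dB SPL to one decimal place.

64.5 dB SPL

Apply inverse-square spreading to bring every level to the receiver, then sum 10^(L/10).
ultrasonic cleaner: 78 − 20·log₁₀(40.5/3.2) = 78 − 22.05 = 55.95 dB SPL.
refrigeration condenser: 81 − 20·log₁₀(23.1/3.2) = 81 − 17.17 = 63.83 dB SPL.
Σ 10^(L/10) = 2.810e+06 → L_total = 10·log₁₀(2.810e+06) = 64.49 dB SPL.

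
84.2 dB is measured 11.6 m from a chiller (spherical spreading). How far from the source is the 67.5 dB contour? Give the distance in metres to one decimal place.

For a point source L₁ − L₂ = 20·log₁₀(r₂/r₁), so r₂ = r₁·10^((L₁−L₂)/20).
r₂ = 11.6·10^((84.2−67.5)/20) = 11.6·10^(16.7/20) = 79.33 m.

79.3 m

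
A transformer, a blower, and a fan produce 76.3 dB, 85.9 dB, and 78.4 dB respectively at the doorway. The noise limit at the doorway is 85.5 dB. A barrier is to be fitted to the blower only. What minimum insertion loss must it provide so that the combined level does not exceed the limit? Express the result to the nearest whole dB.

Everything except the blower sums to 10^(76.3/10) + 10^(78.4/10) = 1.118e+08 in linear terms, 80.49 dB.
The limit corresponds to 10^(85.5/10) = 3.548e+08; subtracting the fixed part leaves 2.430e+08 for the blower, i.e. 83.86 dB.
Required insertion loss = 85.9 − 83.86 = 2.04 dB.

2 dB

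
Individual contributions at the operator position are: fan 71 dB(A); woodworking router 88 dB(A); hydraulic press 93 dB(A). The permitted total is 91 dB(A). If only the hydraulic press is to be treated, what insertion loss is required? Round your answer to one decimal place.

The untreated sources together contribute 10^(71/10) + 10^(88/10) = 6.435e+08, i.e. 88.09 dB(A).
To meet 91 dB(A) overall, the treated hydraulic press may contribute at most 10^(91/10) − 6.435e+08 = 6.154e+08, i.e. 87.89 dB(A).
So the hydraulic press must be reduced from 93 to 87.89 dB(A): IL = 5.11 dB.

5.1 dB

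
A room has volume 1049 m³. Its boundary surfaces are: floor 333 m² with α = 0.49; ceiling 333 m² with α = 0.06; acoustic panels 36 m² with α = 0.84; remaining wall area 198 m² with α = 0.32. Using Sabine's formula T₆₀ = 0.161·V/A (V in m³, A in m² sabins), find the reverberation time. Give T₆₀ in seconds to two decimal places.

Total absorption A = 333·0.49 + 333·0.06 + 36·0.84 + 198·0.32 = 276.75 m² sabins.
T₆₀ = 0.161·V/A = 0.161·1049/276.75 = 0.610 s.

0.61 s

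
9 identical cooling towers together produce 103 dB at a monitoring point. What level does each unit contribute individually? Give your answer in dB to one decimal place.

9 equal contributions raise the level by 10·log₁₀ 9 = 9.542 dB, so each unit alone gives 103 − 9.542.

93.5 dB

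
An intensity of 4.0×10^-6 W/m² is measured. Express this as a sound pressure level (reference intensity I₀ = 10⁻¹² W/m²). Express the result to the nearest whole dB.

66 dB

Dividing by I₀ shifts the exponent by 12: I/I₀ = 4.0×10^6.
L = 10·(0.6021 + 6) = 66.02 dB.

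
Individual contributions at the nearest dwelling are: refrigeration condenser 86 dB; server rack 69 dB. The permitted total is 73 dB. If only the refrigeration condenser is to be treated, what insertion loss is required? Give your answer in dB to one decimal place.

15.2 dB

Fixed contribution from the other source: Σ 10^(L/10) = 10^(69/10) = 7.943e+06 (69.00 dB).
The limit corresponds to 10^(73/10) = 1.995e+07; subtracting the fixed part leaves 1.201e+07 for the refrigeration condenser, i.e. 70.80 dB.
So the refrigeration condenser must be reduced from 86 to 70.80 dB: IL = 15.20 dB.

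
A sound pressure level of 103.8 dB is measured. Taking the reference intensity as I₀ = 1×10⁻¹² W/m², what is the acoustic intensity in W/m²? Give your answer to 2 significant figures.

0.024 W/m²

L = 10·log₁₀(I/I₀) ⇒ I = I₀·10^(L/10) = 10⁻¹² × 10^10.38.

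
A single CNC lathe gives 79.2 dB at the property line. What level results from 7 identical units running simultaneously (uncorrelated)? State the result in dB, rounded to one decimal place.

87.7 dB

L_total = L₁ + 10·log₁₀ N for N identical incoherent sources.
L_total = 79.2 + 10·log₁₀(7) = 79.2 + 8.451 = 87.65 dB.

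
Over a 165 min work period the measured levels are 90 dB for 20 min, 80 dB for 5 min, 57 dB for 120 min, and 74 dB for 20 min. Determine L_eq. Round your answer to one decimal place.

L_eq = 10·log₁₀[(1/T)·Σ tᵢ·10^(Lᵢ/10)] with T = 165 min.
Σ tᵢ·10^(Lᵢ/10) = 20·10^(90/10) + 5·10^(80/10) + 120·10^(57/10) + 20·10^(74/10) = 2.106e+10.
L_eq = 10·log₁₀(2.106e+10/165) = 81.06 dB.

81.1 dB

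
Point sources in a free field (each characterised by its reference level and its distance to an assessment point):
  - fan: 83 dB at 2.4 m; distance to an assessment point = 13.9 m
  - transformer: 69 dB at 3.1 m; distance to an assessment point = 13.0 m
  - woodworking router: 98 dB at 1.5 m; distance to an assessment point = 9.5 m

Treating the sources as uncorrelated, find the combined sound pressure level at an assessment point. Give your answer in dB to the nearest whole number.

First find each source's level at the receiver (point-source: −20·log₁₀(r/r_ref)), then combine on an intensity basis.
fan: 83 − 20·log₁₀(13.9/2.4) = 83 − 15.26 = 67.74 dB.
transformer: 69 − 20·log₁₀(13.0/3.1) = 69 − 12.45 = 56.55 dB.
woodworking router: 98 − 20·log₁₀(9.5/1.5) = 98 − 16.03 = 81.97 dB.
Σ 10^(L/10) = 1.637e+08 → L_total = 10·log₁₀(1.637e+08) = 82.14 dB.

82 dB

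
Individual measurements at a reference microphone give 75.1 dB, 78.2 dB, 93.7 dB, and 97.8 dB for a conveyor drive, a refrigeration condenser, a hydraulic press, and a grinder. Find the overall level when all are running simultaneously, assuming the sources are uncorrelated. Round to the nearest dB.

For uncorrelated sources the intensities add, so convert each level to linear form, sum, and take 10·log₁₀ of the total.
Σ 10^(L/10) = 10^(75.1/10) + 10^(78.2/10) + 10^(93.7/10) + 10^(97.8/10) = 8.468e+09.
L_total = 10·log₁₀(8.468e+09) = 99.28 dB.

99 dB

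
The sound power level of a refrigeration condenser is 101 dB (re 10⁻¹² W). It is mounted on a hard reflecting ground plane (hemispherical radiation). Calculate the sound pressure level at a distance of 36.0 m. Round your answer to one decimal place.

61.9 dB

L_p = L_w − 10·log₁₀(2π·r²) with r = 36.0 m.
2π·r² = 8143 m², 10·log₁₀ of that is 39.108 dB.
L_p = 101 − 39.108 = 61.89 dB.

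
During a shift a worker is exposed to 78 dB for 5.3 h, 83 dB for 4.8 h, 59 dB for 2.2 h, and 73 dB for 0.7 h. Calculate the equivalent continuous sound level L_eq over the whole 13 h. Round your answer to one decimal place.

The energy average is taken in the linear domain: L_eq = 10·log₁₀[(Σ tᵢ·10^(Lᵢ/10))/T], T = 13 h.
Σ tᵢ·10^(Lᵢ/10) = 5.3·10^(78/10) + 4.8·10^(83/10) + 2.2·10^(59/10) + 0.7·10^(73/10) = 1.308e+09.
L_eq = 10·log₁₀(1.308e+09/13) = 80.03 dB.

80.0 dB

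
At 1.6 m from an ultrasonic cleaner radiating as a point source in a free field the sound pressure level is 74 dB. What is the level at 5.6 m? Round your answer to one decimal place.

Point-source attenuation: ΔL = 20·log₁₀(r₂/r₁) = 20·log₁₀(5.6/1.6) = 10.881 dB.
L₂ = 74 − 20·log₁₀(5.6/1.6) = 74 − 10.881 = 63.12 dB.

63.1 dB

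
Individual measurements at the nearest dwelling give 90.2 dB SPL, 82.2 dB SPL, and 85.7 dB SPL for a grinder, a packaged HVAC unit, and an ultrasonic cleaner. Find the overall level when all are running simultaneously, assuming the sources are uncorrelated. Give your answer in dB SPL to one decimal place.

For uncorrelated sources the intensities add, so convert each level to linear form, sum, and take 10·log₁₀ of the total.
Σ 10^(L/10) = 10^(90.2/10) + 10^(82.2/10) + 10^(85.7/10) = 1.585e+09.
L_total = 10·log₁₀(1.585e+09) = 92.00 dB SPL.

92.0 dB SPL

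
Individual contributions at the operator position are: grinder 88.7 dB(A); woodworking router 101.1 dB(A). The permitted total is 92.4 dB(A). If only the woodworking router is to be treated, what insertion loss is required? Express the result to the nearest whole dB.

11 dB

Fixed contribution from the other source: Σ 10^(L/10) = 10^(88.7/10) = 7.413e+08 (88.70 dB(A)).
To meet 92.4 dB(A) overall, the treated woodworking router may contribute at most 10^(92.4/10) − 7.413e+08 = 9.965e+08, i.e. 89.98 dB(A).
So the woodworking router must be reduced from 101.1 to 89.98 dB(A): IL = 11.12 dB.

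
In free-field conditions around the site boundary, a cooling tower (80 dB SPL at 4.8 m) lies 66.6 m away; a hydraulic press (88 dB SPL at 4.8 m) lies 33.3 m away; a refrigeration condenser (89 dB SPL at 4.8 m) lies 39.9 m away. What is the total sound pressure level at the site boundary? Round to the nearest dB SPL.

74 dB SPL

Apply inverse-square spreading to bring every level to the receiver, then sum 10^(L/10).
cooling tower: 80 − 20·log₁₀(66.6/4.8) = 80 − 22.84 = 57.16 dB SPL.
hydraulic press: 88 − 20·log₁₀(33.3/4.8) = 88 − 16.82 = 71.18 dB SPL.
refrigeration condenser: 89 − 20·log₁₀(39.9/4.8) = 89 − 18.39 = 70.61 dB SPL.
Σ 10^(L/10) = 2.512e+07 → L_total = 10·log₁₀(2.512e+07) = 74.00 dB SPL.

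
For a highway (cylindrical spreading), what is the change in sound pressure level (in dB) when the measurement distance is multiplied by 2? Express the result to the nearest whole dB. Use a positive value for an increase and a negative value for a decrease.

Line-source spreading: ΔL = −10·log₁₀(r₂/r₁).
ΔL = −10·log₁₀(2) = -3.01 dB.

-3 dB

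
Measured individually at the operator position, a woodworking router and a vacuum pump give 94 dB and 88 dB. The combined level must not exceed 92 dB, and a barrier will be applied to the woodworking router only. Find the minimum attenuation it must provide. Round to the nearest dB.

The untreated sources together contribute 10^(88/10) = 6.310e+08, i.e. 88.00 dB.
The limit corresponds to 10^(92/10) = 1.585e+09; subtracting the fixed part leaves 9.539e+08 for the woodworking router, i.e. 89.80 dB.
So the woodworking router must be reduced from 94 to 89.80 dB: IL = 4.20 dB.

4 dB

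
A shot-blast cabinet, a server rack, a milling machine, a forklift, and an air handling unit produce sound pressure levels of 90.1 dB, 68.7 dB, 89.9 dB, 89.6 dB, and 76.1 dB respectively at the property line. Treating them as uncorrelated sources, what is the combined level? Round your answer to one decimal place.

Incoherent sources combine by intensity addition: L_total = 10·log₁₀(Σ 10^(L_i/10)).
Σ 10^(L/10) = 10^(90.1/10) + 10^(68.7/10) + 10^(89.9/10) + 10^(89.6/10) + 10^(76.1/10) = 2.961e+09.
L_total = 10·log₁₀(2.961e+09) = 94.71 dB.

94.7 dB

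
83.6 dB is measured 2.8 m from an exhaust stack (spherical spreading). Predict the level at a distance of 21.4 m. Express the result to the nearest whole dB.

66 dB

For a point source, L₂ = L₁ − 20·log₁₀(r₂/r₁).
L₂ = 83.6 − 20·log₁₀(21.4/2.8) = 83.6 − 17.665 = 65.93 dB.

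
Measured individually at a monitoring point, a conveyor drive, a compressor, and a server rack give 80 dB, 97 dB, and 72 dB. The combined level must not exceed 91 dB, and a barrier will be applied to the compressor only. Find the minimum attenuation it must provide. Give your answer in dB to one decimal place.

The untreated sources together contribute 10^(80/10) + 10^(72/10) = 1.158e+08, i.e. 80.64 dB.
To meet 91 dB overall, the treated compressor may contribute at most 10^(91/10) − 1.158e+08 = 1.143e+09, i.e. 90.58 dB.
Required insertion loss = 97 − 90.58 = 6.42 dB.

6.4 dB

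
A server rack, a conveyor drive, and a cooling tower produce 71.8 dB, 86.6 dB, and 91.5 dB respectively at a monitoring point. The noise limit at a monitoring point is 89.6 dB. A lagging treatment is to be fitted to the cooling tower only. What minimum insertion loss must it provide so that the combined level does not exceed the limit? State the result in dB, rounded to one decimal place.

The untreated sources together contribute 10^(71.8/10) + 10^(86.6/10) = 4.722e+08, i.e. 86.74 dB.
The limit corresponds to 10^(89.6/10) = 9.120e+08; subtracting the fixed part leaves 4.398e+08 for the cooling tower, i.e. 86.43 dB.
Required insertion loss = 91.5 − 86.43 = 5.07 dB.

5.1 dB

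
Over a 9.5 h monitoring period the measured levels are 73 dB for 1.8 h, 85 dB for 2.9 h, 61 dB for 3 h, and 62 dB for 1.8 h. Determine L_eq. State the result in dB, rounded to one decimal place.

80.0 dB

L_eq = 10·log₁₀[(1/T)·Σ tᵢ·10^(Lᵢ/10)] with T = 9.5 h.
Σ tᵢ·10^(Lᵢ/10) = 1.8·10^(73/10) + 2.9·10^(85/10) + 3·10^(61/10) + 1.8·10^(62/10) = 9.596e+08.
L_eq = 10·log₁₀(9.596e+08/9.5) = 80.04 dB.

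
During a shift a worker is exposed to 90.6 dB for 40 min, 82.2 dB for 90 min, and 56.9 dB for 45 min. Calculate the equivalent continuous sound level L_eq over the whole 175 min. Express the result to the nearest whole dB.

Weight each interval's intensity by its duration and average over T = 175 min:
Σ tᵢ·10^(Lᵢ/10) = 40·10^(90.6/10) + 90·10^(82.2/10) + 45·10^(56.9/10) = 6.088e+10.
L_eq = 10·log₁₀(6.088e+10/175) = 85.41 dB.

85 dB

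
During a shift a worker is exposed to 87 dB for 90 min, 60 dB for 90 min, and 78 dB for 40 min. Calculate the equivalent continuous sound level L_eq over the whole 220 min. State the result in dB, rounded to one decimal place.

83.4 dB

L_eq = 10·log₁₀[(1/T)·Σ tᵢ·10^(Lᵢ/10)] with T = 220 min.
Σ tᵢ·10^(Lᵢ/10) = 90·10^(87/10) + 90·10^(60/10) + 40·10^(78/10) = 4.772e+10.
L_eq = 10·log₁₀(4.772e+10/220) = 83.36 dB.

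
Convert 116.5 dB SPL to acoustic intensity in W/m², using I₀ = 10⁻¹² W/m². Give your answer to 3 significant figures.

I/I₀ = 10^(116.5/10) = 4.467e+11, so I = 4.467e+11 × 10⁻¹² W/m².

0.447 W/m²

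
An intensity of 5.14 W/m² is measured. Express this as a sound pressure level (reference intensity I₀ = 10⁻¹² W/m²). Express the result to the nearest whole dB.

127 dB

I/I₀ = 5.14/10⁻¹² = 5.14×10^12, and L = 10·log₁₀(I/I₀).
L = 10·(0.7110 + 12) = 127.11 dB.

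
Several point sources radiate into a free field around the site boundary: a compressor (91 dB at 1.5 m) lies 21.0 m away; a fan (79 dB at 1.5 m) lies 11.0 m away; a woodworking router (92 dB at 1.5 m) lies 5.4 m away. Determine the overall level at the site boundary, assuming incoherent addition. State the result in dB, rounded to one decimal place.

Apply inverse-square spreading to bring every level to the receiver, then sum 10^(L/10).
compressor: 91 − 20·log₁₀(21.0/1.5) = 91 − 22.92 = 68.08 dB.
fan: 79 − 20·log₁₀(11.0/1.5) = 79 − 17.31 = 61.69 dB.
woodworking router: 92 − 20·log₁₀(5.4/1.5) = 92 − 11.13 = 80.87 dB.
Σ 10^(L/10) = 1.302e+08 → L_total = 10·log₁₀(1.302e+08) = 81.15 dB.

81.1 dB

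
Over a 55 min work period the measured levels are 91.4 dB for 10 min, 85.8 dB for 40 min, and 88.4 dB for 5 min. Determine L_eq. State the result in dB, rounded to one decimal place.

Weight each interval's intensity by its duration and average over T = 55 min:
Σ tᵢ·10^(Lᵢ/10) = 10·10^(91.4/10) + 40·10^(85.8/10) + 5·10^(88.4/10) = 3.247e+10.
L_eq = 10·log₁₀(3.247e+10/55) = 87.71 dB.

87.7 dB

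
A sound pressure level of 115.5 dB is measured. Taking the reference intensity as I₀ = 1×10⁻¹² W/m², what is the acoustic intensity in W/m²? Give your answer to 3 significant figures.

0.355 W/m²

I = I₀·10^(L/10) = 10⁻¹² × 10^(115.5/10) = 10^(-0.450).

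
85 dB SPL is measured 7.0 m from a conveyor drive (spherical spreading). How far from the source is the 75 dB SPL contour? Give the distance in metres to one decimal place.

Point-source spreading drops the level by 20·log₁₀(r₂/r₁); inverting, r₂/r₁ = 10^(ΔL/20).
r₂ = 7.0·10^((85−75)/20) = 7.0·10^(10.0/20) = 22.14 m.

22.1 m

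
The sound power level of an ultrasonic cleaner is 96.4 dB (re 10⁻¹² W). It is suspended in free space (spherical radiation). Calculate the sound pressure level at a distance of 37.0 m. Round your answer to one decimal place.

54.0 dB

Free-field spherical radiation: L_p = L_w − 10·log₁₀(4π·r²), r = 37.0 m.
4π·r² = 1.72e+04 m², 10·log₁₀ of that is 42.356 dB.
L_p = 96.4 − 42.356 = 54.04 dB.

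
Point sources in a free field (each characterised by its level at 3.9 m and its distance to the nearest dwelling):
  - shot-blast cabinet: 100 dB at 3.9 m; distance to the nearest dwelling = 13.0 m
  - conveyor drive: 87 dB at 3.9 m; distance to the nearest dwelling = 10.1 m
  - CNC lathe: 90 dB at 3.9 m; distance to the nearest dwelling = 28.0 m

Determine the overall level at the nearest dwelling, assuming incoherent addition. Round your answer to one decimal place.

Apply inverse-square spreading to bring every level to the receiver, then sum 10^(L/10).
shot-blast cabinet: 100 − 20·log₁₀(13.0/3.9) = 100 − 10.46 = 89.54 dB.
conveyor drive: 87 − 20·log₁₀(10.1/3.9) = 87 − 8.27 = 78.73 dB.
CNC lathe: 90 − 20·log₁₀(28.0/3.9) = 90 − 17.12 = 72.88 dB.
Σ 10^(L/10) = 9.941e+08 → L_total = 10·log₁₀(9.941e+08) = 89.97 dB.

90.0 dB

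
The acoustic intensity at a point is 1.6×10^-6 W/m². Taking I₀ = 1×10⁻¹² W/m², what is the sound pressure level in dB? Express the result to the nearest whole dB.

L = 10·log₁₀(I/I₀) = 10·log₁₀(1.6×10^-6/10⁻¹²) = 10·log₁₀(1.6×10^6).
L = 10·(0.2041 + 6) = 62.04 dB.

62 dB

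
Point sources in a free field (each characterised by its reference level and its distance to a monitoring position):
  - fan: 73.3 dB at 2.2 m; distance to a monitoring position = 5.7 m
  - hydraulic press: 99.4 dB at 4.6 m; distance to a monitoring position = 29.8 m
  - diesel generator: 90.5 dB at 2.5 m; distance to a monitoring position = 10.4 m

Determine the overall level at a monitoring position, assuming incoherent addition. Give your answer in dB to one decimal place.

84.4 dB

First find each source's level at the receiver (point-source: −20·log₁₀(r/r_ref)), then combine on an intensity basis.
fan: 73.3 − 20·log₁₀(5.7/2.2) = 73.3 − 8.27 = 65.03 dB.
hydraulic press: 99.4 − 20·log₁₀(29.8/4.6) = 99.4 − 16.23 = 83.17 dB.
diesel generator: 90.5 − 20·log₁₀(10.4/2.5) = 90.5 − 12.38 = 78.12 dB.
Σ 10^(L/10) = 2.756e+08 → L_total = 10·log₁₀(2.756e+08) = 84.40 dB.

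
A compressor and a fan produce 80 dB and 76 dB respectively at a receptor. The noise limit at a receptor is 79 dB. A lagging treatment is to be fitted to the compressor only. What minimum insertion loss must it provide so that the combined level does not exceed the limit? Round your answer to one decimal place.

4.0 dB

Fixed contribution from the other source: Σ 10^(L/10) = 10^(76/10) = 3.981e+07 (76.00 dB).
The limit corresponds to 10^(79/10) = 7.943e+07; subtracting the fixed part leaves 3.962e+07 for the compressor, i.e. 75.98 dB.
Required insertion loss = 80 − 75.98 = 4.02 dB.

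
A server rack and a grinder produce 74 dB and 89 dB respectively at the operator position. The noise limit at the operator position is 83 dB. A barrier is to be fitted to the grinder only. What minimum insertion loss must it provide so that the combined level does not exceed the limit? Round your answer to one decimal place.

The untreated sources together contribute 10^(74/10) = 2.512e+07, i.e. 74.00 dB.
The limit corresponds to 10^(83/10) = 1.995e+08; subtracting the fixed part leaves 1.744e+08 for the grinder, i.e. 82.42 dB.
So the grinder must be reduced from 89 to 82.42 dB: IL = 6.58 dB.

6.6 dB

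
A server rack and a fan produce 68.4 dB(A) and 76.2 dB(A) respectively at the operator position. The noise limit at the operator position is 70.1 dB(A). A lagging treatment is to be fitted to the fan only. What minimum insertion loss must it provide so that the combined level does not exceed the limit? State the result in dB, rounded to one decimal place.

Fixed contribution from the other source: Σ 10^(L/10) = 10^(68.4/10) = 6.918e+06 (68.40 dB(A)).
The limit corresponds to 10^(70.1/10) = 1.023e+07; subtracting the fixed part leaves 3.315e+06 for the fan, i.e. 65.20 dB(A).
So the fan must be reduced from 76.2 to 65.20 dB(A): IL = 11.00 dB.

11.0 dB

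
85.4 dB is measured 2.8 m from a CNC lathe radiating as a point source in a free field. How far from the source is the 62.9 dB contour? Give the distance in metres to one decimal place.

37.3 m

For a point source L₁ − L₂ = 20·log₁₀(r₂/r₁), so r₂ = r₁·10^((L₁−L₂)/20).
r₂ = 2.8·10^((85.4−62.9)/20) = 2.8·10^(22.5/20) = 37.34 m.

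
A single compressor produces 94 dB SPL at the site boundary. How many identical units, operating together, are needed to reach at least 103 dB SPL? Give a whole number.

The shortfall is 103 − 94 = 9.0 dB, and N units add 10·log₁₀ N, so need 10·log₁₀ N ≥ 9.0.
N ≥ 10^(9.0/10) = 7.943, so N = 8.

8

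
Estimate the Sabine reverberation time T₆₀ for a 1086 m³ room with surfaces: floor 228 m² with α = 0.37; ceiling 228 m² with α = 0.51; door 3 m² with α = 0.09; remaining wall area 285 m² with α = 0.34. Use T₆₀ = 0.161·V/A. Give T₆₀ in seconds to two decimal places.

Summing Sᵢαᵢ: 228·0.37 + 228·0.51 + 3·0.09 + 285·0.34 = 297.81 m².
T₆₀ = 0.161·V/A = 0.161·1086/297.81 = 0.587 s.

0.59 s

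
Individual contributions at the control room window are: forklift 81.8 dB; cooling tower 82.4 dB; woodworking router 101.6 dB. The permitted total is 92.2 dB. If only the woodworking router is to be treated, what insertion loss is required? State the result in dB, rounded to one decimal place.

10.3 dB

The untreated sources together contribute 10^(81.8/10) + 10^(82.4/10) = 3.251e+08, i.e. 85.12 dB.
The limit corresponds to 10^(92.2/10) = 1.660e+09; subtracting the fixed part leaves 1.334e+09 for the woodworking router, i.e. 91.25 dB.
So the woodworking router must be reduced from 101.6 to 91.25 dB: IL = 10.35 dB.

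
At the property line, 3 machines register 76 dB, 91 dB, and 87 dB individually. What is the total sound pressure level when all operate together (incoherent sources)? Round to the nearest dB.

For uncorrelated sources the intensities add, so convert each level to linear form, sum, and take 10·log₁₀ of the total.
Σ 10^(L/10) = 10^(76/10) + 10^(91/10) + 10^(87/10) = 1.800e+09.
L_total = 10·log₁₀(1.800e+09) = 92.55 dB.

93 dB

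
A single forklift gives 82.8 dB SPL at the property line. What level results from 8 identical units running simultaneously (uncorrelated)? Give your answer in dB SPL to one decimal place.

91.8 dB SPL

L_total = L₁ + 10·log₁₀ N for N identical incoherent sources.
L_total = 82.8 + 10·log₁₀(8) = 82.8 + 9.031 = 91.83 dB SPL.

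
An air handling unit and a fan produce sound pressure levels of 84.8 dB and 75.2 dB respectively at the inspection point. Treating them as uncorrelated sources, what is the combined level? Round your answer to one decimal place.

For uncorrelated sources the intensities add, so convert each level to linear form, sum, and take 10·log₁₀ of the total.
Σ 10^(L/10) = 10^(84.8/10) + 10^(75.2/10) = 3.351e+08.
L_total = 10·log₁₀(3.351e+08) = 85.25 dB.

85.3 dB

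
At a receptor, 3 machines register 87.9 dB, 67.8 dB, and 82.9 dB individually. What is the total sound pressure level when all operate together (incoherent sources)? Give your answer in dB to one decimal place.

89.1 dB

For uncorrelated sources the intensities add, so convert each level to linear form, sum, and take 10·log₁₀ of the total.
Σ 10^(L/10) = 10^(87.9/10) + 10^(67.8/10) + 10^(82.9/10) = 8.176e+08.
L_total = 10·log₁₀(8.176e+08) = 89.13 dB.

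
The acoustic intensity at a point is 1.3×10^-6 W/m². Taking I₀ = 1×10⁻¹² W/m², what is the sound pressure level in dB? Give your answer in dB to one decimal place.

L = 10·log₁₀(I/I₀) = 10·log₁₀(1.3×10^-6/10⁻¹²) = 10·log₁₀(1.3×10^6).
L = 10·(0.1139 + 6) = 61.14 dB.

61.1 dB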